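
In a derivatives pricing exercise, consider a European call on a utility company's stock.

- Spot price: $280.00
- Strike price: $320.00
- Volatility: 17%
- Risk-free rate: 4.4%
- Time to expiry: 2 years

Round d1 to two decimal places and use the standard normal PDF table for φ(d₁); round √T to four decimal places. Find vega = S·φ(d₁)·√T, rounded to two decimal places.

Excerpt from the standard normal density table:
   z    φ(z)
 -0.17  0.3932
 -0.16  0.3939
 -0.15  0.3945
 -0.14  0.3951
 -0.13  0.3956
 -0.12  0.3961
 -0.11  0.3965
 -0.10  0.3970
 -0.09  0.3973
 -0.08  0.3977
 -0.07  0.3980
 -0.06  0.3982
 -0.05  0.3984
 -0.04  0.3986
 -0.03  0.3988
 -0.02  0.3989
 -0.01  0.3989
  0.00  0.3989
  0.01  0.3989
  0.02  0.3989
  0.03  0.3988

σ√T = 0.17·√2 = 0.2404
d₁ = [ln(280/320) + (0.044 + ½·0.17²)·2] / (σ√T) = (-0.1335 + 0.1169) / 0.2404 = -0.0692 → -0.07
√T = √2 = 1.4142
φ(d₁) = φ(-0.07) = 0.3980
vega = S·φ(d₁)·√T = 280·0.3980·1.4142 = 157.5984

157.60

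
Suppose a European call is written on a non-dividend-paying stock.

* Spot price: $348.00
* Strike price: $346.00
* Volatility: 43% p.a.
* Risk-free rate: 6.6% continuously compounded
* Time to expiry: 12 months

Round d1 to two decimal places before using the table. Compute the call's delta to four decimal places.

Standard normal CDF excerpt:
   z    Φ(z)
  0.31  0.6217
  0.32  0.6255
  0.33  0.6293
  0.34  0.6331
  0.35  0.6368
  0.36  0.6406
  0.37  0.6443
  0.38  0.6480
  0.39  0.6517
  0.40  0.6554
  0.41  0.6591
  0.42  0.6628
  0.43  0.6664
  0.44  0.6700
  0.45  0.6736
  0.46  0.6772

0.6480

T = 1;  σ√T = 0.4300
d₁ = [ln(348/346) + (0.066 + 0.43²/2)·1] / 0.4300 = [0.0058 + 0.1584] / 0.4300 = 0.3819 which rounds to 0.38
N(d₁) = N(0.38) = 0.6480
Δ_call = N(d₁) = 0.6480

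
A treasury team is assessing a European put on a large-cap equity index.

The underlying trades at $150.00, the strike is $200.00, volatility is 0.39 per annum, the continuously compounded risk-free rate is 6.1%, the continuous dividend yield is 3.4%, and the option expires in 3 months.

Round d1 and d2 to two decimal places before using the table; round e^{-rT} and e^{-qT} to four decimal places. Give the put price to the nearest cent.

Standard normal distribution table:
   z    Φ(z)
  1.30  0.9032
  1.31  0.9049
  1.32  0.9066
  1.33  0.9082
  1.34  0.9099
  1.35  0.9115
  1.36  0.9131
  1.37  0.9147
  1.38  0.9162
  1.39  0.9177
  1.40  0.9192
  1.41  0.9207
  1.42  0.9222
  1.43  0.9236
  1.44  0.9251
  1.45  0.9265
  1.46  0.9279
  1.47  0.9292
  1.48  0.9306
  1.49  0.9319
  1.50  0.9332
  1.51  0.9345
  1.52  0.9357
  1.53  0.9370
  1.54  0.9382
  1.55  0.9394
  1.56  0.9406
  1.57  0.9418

T = 0.25;  σ√T = 0.1950
d₁ = [ln(150/200) + (0.061 − 0.034 + ½·0.39²)·0.25] / (σ√T) = (-0.2877 + 0.0258) / 0.1950 = -1.3432 ≈ -1.34
d₂ = -1.3432 − 0.1950 = -1.5382 ≈ -1.54
exp(−qT) = exp(−0.034·0.25) = 0.9915;  exp(−rT) = exp(−0.061·0.25) = 0.9849
N(−d₂) = N(1.54) = 0.9382;  N(−d₁) = N(1.34) = 0.9099
P = 200·0.9849·0.9382 − 150·0.9915·0.9099 = 184.8066 − 135.3249 = 49.4818

$49.48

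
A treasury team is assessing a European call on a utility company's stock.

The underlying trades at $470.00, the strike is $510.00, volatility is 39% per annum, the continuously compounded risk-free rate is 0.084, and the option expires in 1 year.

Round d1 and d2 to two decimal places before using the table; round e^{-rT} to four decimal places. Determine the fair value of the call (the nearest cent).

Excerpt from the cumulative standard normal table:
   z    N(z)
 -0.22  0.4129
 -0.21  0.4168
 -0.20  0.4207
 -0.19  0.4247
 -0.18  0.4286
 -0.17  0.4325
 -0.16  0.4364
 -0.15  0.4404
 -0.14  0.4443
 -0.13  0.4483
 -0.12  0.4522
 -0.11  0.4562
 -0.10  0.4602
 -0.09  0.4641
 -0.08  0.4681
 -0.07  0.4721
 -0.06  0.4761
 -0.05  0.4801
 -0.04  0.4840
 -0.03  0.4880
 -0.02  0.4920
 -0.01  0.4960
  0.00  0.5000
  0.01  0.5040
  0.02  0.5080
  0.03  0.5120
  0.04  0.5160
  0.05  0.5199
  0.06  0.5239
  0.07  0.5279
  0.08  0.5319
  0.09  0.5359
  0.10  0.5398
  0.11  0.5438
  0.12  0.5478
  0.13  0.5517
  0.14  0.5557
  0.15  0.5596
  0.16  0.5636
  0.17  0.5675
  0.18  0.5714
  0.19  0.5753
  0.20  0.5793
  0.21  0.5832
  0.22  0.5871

$73.13

σ√T = 0.39·√1 = 0.3900
d₁ = [ln(470/510) + (0.084 + 0.39²/2)·1] / 0.3900 = [-0.0817 + 0.1601] / 0.3900 = 0.2010 → 0.20
d₂ = d₁ − σ√T = 0.2010 − 0.3900 = -0.1890 → -0.19
e^(−rT) = e^(−0.084·1) = 0.9194
N(d₁) = N(0.20) = 0.5793;  N(d₂) = N(-0.19) = 0.4247
C = 470·0.5793 − 510·0.9194·0.4247 = 272.2710 − 199.1393 = 73.1317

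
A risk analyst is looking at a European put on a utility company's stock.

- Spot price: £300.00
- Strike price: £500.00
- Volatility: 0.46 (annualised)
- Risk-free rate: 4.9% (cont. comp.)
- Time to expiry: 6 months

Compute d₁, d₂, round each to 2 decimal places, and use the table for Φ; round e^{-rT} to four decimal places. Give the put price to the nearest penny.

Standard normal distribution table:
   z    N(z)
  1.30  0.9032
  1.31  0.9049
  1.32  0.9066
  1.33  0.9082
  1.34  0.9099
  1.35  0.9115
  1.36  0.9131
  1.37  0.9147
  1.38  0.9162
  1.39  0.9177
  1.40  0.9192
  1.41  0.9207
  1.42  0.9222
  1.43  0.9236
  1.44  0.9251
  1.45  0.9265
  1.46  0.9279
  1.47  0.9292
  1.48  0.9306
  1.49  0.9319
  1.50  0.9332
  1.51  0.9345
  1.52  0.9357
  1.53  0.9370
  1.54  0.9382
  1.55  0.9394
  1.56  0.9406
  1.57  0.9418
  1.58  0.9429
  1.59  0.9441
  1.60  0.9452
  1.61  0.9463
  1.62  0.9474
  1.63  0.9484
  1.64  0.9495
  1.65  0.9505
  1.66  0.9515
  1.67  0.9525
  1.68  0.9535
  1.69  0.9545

T = 0.5;  σ√T = 0.3253
d₁ = [ln(300/500) + (0.049 + 0.46²/2)·0.5] / 0.3253 = [-0.5108 + 0.0774] / 0.3253 = -1.3325 which rounds to -1.33
d₂ = d₁ − σ√T = -1.3325 − 0.3253 = -1.6578 which rounds to -1.66
exp(−rT) = exp(−0.049·0.5) = 0.9758
N(−d₂) = N(1.66) = 0.9515;  N(−d₁) = N(1.33) = 0.9082
P = 500·0.9758·0.9515 − 300·0.9082 = 464.2369 − 272.4600 = 191.7769

£191.78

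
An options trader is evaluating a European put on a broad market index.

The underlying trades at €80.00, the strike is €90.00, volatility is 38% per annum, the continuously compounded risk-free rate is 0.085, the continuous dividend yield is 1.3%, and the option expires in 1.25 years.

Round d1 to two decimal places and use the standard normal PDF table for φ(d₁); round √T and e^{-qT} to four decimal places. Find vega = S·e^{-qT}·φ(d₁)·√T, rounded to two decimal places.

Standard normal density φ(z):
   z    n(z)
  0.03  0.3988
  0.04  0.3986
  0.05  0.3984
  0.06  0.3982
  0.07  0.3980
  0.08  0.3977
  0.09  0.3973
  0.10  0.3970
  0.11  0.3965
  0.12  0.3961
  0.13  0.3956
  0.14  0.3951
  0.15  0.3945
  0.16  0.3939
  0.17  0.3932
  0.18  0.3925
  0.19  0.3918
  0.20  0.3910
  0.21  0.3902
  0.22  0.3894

34.72

T = 1.25;  σ√T = 0.4249
d₁ = [ln(80/90) + (0.085 − 0.013 + ½·0.38²)·1.25] / (σ√T) = (-0.1178 + 0.1802) / 0.4249 = 0.1470 → 0.15
√T = √1.25 = 1.1180
φ(d₁) = φ(0.15) = 0.3945
exp(−qT) = exp(−0.013·1.25) = 0.9839
vega = S·exp(−qT)·φ(d₁)·√T = 80·0.9839·0.3945·1.1180 = 34.7160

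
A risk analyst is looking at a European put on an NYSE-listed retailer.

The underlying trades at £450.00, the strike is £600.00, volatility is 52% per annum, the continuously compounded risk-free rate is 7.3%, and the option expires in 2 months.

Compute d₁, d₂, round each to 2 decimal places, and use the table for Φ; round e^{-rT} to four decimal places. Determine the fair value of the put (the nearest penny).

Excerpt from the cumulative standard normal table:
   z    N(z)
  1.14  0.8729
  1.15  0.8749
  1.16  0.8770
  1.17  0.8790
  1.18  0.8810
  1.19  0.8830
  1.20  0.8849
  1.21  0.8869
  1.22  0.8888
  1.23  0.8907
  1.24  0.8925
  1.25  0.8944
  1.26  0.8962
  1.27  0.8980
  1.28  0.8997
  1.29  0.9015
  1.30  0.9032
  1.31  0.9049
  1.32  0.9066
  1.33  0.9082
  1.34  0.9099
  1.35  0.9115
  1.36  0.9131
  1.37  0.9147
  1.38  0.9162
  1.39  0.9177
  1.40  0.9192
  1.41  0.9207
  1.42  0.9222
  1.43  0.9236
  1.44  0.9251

σ√T = 0.52 × 0.4082 = 0.2123
d₁ = [ln(450/600) + (0.073 + ½·0.52²)·0.1667] / (σ√T) = (-0.2877 + 0.0347) / 0.2123 = -1.1917 ≈ -1.19
d₂ = -1.1917 − 0.2123 = -1.4040 ≈ -1.40
exp(−rT) = exp(−0.073·0.1667) = 0.9879
N(−d₂) = N(1.40) = 0.9192;  N(−d₁) = N(1.19) = 0.8830
P = 600·0.9879·0.9192 − 450·0.8830 = 544.8466 − 397.3500 = 147.4966

£147.50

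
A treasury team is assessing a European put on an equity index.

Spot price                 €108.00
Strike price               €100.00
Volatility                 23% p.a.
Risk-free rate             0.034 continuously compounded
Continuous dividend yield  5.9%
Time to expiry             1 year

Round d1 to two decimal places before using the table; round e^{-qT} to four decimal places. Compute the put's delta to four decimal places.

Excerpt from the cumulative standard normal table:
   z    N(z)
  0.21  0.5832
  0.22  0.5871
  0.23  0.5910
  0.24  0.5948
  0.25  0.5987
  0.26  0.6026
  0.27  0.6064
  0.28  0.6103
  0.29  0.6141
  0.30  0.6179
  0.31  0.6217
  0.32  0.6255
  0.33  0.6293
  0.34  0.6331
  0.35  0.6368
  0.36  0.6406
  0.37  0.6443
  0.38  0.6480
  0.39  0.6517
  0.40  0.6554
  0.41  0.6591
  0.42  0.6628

σ√T = 0.23 × 1.0000 = 0.2300
d₁ = [ln(108/100) + (0.034 − 0.059 + ½·0.23²)·1] / (σ√T) = (0.0770 + 0.0015) / 0.2300 = 0.3409 ⇒ 0.34
N(d₁) = N(0.34) = 0.6331
Δ_put = e^(−qT)·(N(d₁) − 1) = 0.9427·(0.6331 − 1) = -0.3459

-0.3459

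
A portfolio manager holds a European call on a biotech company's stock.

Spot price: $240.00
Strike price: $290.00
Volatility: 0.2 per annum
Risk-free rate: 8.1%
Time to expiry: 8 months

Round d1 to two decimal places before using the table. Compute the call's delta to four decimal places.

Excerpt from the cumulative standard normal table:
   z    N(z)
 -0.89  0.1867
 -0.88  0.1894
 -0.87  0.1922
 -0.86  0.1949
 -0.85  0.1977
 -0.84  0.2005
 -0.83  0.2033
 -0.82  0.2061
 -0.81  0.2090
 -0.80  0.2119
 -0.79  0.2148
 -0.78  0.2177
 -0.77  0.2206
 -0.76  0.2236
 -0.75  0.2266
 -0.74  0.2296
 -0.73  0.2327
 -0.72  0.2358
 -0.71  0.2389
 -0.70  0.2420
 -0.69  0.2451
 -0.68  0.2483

0.2266

σ√T = 0.2·√0.6667 = 0.1633
ln(S/K) + (r + σ²/2)T = ln(240/290) + (0.081 + 0.2²/2)·0.6667 = -0.1892 + 0.0673 = -0.1219
d₁ = -0.1219 / 0.1633 = -0.7465 ⇒ -0.75
N(d₁) = N(-0.75) = 0.2266
Δ_call = N(d₁) = 0.2266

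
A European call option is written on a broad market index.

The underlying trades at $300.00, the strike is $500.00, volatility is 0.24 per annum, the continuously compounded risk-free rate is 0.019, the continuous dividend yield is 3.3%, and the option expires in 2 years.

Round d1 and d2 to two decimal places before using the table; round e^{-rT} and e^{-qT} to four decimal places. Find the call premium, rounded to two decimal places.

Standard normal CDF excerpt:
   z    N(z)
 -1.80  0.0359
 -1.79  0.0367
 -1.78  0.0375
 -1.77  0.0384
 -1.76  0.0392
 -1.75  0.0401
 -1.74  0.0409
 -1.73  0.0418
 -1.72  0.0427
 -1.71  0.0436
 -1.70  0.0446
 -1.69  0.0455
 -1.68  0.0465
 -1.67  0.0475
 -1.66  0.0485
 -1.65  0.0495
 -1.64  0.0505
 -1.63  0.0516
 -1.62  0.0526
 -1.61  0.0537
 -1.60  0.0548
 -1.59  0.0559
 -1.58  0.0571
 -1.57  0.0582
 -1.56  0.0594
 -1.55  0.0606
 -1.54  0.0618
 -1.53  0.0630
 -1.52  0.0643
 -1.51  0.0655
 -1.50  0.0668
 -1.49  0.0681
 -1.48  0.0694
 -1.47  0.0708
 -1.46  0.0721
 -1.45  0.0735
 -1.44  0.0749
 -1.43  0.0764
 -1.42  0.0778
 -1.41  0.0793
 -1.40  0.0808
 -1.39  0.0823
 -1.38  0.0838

σ√T = 0.24 × 1.4142 = 0.3394
d₁ = [ln(300/500) + (0.019 − 0.033 + 0.24²/2)·2] / 0.3394 = [-0.5108 + 0.0296] / 0.3394 = -1.4178 → -1.42
d₂ = d₁ − σ√T = -1.4178 − 0.3394 = -1.7572 → -1.76
e^(−qT) = e^(−0.033·2) = 0.9361;  e^(−rT) = e^(−0.019·2) = 0.9627
C = 300·0.9361·N(-1.42) − 500·0.9627·N(-1.76) = 300·0.9361·0.0778 − 500·0.9627·0.0392 = 21.8486 − 18.8689 = 2.9797

$2.98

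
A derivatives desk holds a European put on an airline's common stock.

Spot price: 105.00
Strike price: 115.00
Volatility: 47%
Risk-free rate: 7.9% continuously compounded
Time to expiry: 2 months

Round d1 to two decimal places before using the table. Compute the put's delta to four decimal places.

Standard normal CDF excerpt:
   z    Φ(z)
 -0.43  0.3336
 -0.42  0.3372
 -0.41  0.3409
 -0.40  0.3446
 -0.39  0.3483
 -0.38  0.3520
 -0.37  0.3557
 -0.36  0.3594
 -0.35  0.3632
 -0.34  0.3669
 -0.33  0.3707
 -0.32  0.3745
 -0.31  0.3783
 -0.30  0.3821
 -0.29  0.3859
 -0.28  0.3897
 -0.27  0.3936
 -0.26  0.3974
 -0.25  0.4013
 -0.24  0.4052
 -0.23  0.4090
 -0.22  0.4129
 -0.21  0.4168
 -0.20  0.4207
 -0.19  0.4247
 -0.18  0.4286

-0.6217

σ√T = 0.47·√0.1667 = 0.1919
d₁ = [ln(105/115) + (0.079 + ½·0.47²)·0.1667] / (σ√T) = (-0.0910 + 0.0316) / 0.1919 = -0.3096 ≈ -0.31
N(d₁) = N(-0.31) = 0.3783
Δ_put = N(d₁) − 1 = 0.3783 − 1 = -0.6217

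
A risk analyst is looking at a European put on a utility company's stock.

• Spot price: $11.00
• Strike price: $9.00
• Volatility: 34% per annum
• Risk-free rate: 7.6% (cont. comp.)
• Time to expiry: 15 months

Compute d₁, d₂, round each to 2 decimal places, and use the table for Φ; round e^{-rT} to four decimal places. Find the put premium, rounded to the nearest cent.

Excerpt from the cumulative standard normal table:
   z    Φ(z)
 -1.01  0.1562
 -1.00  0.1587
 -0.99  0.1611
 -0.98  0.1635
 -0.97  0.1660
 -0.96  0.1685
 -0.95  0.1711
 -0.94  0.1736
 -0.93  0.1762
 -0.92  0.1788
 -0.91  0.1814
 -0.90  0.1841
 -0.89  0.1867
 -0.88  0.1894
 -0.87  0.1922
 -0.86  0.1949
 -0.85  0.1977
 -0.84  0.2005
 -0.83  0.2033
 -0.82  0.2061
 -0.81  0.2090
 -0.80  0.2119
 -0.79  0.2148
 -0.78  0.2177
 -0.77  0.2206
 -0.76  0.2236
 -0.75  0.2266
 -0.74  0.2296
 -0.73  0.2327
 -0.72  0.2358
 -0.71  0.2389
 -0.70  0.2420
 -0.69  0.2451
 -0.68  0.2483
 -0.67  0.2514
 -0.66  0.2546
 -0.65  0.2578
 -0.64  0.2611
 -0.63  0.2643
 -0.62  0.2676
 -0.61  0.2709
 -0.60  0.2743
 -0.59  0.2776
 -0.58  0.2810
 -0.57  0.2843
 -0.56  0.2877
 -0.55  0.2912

σ√T = 0.34 × 1.1180 = 0.3801
d₁ = [ln(11/9) + (0.076 + 0.34²/2)·1.25] / 0.3801 = [0.2007 + 0.1673] / 0.3801 = 0.9679 ≈ 0.97
d₂ = d₁ − σ√T = 0.9679 − 0.3801 = 0.5877 ≈ 0.59
e^(−rT) = e^(−0.076·1.25) = 0.9094
P = 9·0.9094·N(-0.59) − 11·N(-0.97) = 9·0.9094·0.2776 − 11·0.1660 = 2.2720 − 1.8260 = 0.4460

$0.45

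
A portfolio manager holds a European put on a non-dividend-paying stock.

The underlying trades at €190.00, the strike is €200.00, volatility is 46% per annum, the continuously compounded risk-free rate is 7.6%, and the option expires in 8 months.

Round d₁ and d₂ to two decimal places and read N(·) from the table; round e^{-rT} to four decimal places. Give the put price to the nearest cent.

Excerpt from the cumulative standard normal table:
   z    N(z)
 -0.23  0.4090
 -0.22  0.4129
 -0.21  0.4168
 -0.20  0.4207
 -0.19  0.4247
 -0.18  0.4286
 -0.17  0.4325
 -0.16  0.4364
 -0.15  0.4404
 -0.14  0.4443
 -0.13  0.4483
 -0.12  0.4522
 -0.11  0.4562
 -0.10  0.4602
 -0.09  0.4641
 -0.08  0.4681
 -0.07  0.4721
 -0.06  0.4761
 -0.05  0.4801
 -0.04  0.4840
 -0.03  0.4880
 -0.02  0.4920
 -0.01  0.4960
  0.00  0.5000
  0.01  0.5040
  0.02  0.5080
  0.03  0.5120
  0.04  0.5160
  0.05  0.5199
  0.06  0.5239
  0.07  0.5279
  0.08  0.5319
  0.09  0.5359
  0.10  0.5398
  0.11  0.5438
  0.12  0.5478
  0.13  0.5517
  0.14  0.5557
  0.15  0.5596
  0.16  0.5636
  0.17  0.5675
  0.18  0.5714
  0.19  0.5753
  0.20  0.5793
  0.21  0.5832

€28.68

σ√T = 0.46·√0.6667 = 0.3756
d₁ = [ln(190/200) + (0.076 + 0.46²/2)·0.6667] / 0.3756 = [-0.0513 + 0.1212] / 0.3756 = 0.1861 which rounds to 0.19
d₂ = d₁ − σ√T = 0.1861 − 0.3756 = -0.1895 which rounds to -0.19
exp(−rT) = exp(−0.076·0.6667) = 0.9506
N(−d₂) = N(0.19) = 0.5753;  N(−d₁) = N(-0.19) = 0.4247
P = 200·0.9506·0.5753 − 190·0.4247 = 109.3760 − 80.6930 = 28.6830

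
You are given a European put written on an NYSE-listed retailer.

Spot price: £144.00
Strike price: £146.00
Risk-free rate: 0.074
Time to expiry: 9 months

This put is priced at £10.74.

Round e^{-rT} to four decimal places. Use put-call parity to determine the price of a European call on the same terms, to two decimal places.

£16.62

e^(−rT) = e^(−0.074·0.75) = 0.9460
Put-call parity: C − P = S − K·e^(−rT) = 144 − 146·0.9460 = 144 − 138.1160 = 5.8840
C = P + (C − P) = 10.74 + (5.8840) = 16.6240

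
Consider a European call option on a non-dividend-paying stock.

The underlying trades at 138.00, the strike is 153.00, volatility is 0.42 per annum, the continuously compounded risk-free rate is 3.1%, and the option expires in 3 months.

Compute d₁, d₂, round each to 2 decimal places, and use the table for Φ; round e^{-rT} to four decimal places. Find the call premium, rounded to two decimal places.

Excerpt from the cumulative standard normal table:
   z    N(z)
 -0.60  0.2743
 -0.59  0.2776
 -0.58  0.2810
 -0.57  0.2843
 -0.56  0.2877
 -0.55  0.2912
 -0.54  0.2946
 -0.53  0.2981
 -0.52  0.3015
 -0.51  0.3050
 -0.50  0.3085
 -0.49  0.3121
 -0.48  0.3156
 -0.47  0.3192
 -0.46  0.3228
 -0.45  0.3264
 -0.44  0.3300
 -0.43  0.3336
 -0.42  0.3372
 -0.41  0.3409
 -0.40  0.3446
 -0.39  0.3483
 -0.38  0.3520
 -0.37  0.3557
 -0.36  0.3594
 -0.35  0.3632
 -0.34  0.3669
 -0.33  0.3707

6.44

σ√T = 0.42·√0.25 = 0.2100
d₁ = [ln(138/153) + (0.031 + ½·0.42²)·0.25] / (σ√T) = (-0.1032 + 0.0298) / 0.2100 = -0.3494 ≈ -0.35
d₂ = -0.3494 − 0.2100 = -0.5594 ≈ -0.56
e^(−rT) = e^(−0.031·0.25) = 0.9923
N(d₁) = N(-0.35) = 0.3632;  N(d₂) = N(-0.56) = 0.2877
C = 138·0.3632 − 153·0.9923·0.2877 = 50.1216 − 43.6792 = 6.4424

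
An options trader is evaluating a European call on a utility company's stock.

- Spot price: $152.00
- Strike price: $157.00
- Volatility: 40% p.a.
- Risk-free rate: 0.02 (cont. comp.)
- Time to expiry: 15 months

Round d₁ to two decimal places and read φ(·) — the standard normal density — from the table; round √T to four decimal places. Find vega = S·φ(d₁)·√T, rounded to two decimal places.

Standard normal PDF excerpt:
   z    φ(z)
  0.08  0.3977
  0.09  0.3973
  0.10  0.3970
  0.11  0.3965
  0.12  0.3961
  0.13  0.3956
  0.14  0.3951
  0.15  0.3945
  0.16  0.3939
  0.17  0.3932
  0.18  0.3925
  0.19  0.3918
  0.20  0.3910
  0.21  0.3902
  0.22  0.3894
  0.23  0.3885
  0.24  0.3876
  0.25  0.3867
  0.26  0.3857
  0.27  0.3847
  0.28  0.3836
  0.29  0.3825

σ√T = 0.4 × 1.1180 = 0.4472
d₁ = [ln(152/157) + (0.02 + ½·0.4²)·1.25] / (σ√T) = (-0.0324 + 0.1250) / 0.4472 = 0.2071 ≈ 0.21
√T = √1.25 = 1.1180
φ(d₁) = φ(0.21) = 0.3902
vega = S·φ(d₁)·√T = 152·0.3902·1.1180 = 66.3090

66.31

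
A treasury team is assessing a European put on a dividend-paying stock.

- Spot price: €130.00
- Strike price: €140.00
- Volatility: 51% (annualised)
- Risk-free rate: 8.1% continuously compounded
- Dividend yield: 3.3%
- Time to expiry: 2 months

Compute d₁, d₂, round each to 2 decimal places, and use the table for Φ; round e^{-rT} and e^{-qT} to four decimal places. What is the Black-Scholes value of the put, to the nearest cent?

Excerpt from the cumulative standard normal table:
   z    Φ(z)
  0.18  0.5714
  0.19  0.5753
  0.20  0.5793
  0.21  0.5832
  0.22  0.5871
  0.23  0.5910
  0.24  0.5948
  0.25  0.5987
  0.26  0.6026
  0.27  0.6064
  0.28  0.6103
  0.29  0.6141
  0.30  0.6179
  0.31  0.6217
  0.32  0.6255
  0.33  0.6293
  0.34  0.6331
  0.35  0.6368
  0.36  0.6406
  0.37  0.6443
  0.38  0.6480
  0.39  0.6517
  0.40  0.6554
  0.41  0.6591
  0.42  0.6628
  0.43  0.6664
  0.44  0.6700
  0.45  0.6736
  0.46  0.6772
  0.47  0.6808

T = 0.1667;  σ√T = 0.2082
d₁ = [ln(130/140) + (0.081 − 0.033 + 0.51²/2)·0.1667] / 0.2082 = [-0.0741 + 0.0297] / 0.2082 = -0.2134 which rounds to -0.21
d₂ = d₁ − σ√T = -0.2134 − 0.2082 = -0.4216 which rounds to -0.42
exp(−qT) = exp(−0.033·0.1667) = 0.9945;  exp(−rT) = exp(−0.081·0.1667) = 0.9866
N(−d₂) = N(0.42) = 0.6628;  N(−d₁) = N(0.21) = 0.5832
P = 140·0.9866·0.6628 − 130·0.9945·0.5832 = 91.5486 − 75.3990 = 16.1496

€16.15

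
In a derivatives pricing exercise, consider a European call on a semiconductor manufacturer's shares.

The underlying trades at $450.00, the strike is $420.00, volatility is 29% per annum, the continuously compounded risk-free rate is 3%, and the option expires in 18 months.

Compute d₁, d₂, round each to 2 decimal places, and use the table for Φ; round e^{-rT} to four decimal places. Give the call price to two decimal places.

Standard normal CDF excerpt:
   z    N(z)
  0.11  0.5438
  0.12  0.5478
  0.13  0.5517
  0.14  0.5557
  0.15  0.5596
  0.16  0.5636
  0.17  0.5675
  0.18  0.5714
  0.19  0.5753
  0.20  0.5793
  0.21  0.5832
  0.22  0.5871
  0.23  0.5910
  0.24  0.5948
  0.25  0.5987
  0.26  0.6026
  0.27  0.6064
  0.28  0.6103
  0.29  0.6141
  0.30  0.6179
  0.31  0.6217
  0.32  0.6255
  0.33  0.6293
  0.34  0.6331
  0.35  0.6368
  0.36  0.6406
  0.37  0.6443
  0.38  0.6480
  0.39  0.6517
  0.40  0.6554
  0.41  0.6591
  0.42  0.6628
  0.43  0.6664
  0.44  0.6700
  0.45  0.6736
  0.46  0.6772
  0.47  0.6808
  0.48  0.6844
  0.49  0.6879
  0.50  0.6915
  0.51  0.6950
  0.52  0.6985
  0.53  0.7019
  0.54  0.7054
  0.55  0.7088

σ√T = 0.29 × 1.2247 = 0.3552
d₁ = [ln(450/420) + (0.03 + 0.29²/2)·1.5] / 0.3552 = [0.0690 + 0.1081] / 0.3552 = 0.4985 → 0.50
d₂ = d₁ − σ√T = 0.4985 − 0.3552 = 0.1434 → 0.14
e^(−rT) = e^(−0.03·1.5) = 0.9560
N(d₁) = N(0.50) = 0.6915;  N(d₂) = N(0.14) = 0.5557
C = 450·0.6915 − 420·0.9560·0.5557 = 311.1750 − 223.1247 = 88.0503

$88.05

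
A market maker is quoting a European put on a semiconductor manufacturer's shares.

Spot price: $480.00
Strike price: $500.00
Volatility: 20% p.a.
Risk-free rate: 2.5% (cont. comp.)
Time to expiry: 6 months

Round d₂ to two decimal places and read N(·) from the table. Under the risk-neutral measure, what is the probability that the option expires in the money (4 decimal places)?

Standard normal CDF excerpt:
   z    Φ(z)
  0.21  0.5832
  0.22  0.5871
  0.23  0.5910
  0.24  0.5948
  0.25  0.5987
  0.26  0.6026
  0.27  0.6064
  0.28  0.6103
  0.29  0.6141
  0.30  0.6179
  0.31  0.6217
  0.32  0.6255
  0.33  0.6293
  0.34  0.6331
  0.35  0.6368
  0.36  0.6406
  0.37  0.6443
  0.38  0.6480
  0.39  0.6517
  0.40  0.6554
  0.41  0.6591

σ√T = 0.2·√0.5 = 0.1414
d₁ = [ln(480/500) + (0.025 + 0.2²/2)·0.5] / 0.1414 = [-0.0408 + 0.0225] / 0.1414 = -0.1296 ⇒ -0.13
d₂ = d₁ − σ√T = -0.1296 − 0.1414 = -0.2710 ⇒ -0.27
Pr(exercise) under Q = N(−d₂) = N(0.27) = 0.6064

0.6064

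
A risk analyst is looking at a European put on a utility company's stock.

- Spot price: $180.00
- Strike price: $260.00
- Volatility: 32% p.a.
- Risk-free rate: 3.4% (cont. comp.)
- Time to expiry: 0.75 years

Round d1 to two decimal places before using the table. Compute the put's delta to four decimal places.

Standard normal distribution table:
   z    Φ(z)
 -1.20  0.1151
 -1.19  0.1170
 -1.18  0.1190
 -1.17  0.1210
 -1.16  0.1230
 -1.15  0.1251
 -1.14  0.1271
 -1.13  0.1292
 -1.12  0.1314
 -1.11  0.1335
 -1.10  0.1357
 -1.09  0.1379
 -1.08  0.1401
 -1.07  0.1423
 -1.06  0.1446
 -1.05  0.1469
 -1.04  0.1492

-0.8643

T = 0.75;  σ√T = 0.2771
d₁ = [ln(180/260) + (0.034 + 0.32²/2)·0.75] / 0.2771 = [-0.3677 + 0.0639] / 0.2771 = -1.0963 ≈ -1.10
N(d₁) = N(-1.10) = 0.1357
Δ_put = N(d₁) − 1 = 0.1357 − 1 = -0.8643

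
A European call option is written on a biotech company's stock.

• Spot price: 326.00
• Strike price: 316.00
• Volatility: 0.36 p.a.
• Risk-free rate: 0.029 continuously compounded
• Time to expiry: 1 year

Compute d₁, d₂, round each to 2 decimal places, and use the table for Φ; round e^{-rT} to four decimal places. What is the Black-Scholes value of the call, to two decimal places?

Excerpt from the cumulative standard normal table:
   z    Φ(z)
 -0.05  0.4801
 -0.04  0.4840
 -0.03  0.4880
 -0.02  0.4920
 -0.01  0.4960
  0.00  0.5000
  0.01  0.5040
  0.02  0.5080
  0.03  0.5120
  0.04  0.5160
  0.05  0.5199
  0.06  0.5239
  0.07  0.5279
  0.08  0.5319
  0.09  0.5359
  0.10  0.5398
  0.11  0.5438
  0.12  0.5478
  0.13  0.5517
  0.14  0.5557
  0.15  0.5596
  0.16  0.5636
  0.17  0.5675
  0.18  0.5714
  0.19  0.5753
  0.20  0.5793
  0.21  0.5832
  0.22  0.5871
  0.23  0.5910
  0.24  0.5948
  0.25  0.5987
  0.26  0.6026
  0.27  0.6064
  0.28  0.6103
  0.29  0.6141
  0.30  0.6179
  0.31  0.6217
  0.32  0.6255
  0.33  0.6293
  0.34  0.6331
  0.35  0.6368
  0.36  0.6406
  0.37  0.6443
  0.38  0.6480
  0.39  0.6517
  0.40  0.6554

T = 1;  σ√T = 0.3600
d₁ = [ln(326/316) + (0.029 + 0.36²/2)·1] / 0.3600 = [0.0312 + 0.0938] / 0.3600 = 0.3471 ⇒ 0.35
d₂ = d₁ − σ√T = 0.3471 − 0.3600 = -0.0129 ⇒ -0.01
exp(−rT) = exp(−0.029·1) = 0.9714
N(d₁) = N(0.35) = 0.6368;  N(d₂) = N(-0.01) = 0.4960
C = 326·0.6368 − 316·0.9714·0.4960 = 207.5968 − 152.2534 = 55.3434

55.34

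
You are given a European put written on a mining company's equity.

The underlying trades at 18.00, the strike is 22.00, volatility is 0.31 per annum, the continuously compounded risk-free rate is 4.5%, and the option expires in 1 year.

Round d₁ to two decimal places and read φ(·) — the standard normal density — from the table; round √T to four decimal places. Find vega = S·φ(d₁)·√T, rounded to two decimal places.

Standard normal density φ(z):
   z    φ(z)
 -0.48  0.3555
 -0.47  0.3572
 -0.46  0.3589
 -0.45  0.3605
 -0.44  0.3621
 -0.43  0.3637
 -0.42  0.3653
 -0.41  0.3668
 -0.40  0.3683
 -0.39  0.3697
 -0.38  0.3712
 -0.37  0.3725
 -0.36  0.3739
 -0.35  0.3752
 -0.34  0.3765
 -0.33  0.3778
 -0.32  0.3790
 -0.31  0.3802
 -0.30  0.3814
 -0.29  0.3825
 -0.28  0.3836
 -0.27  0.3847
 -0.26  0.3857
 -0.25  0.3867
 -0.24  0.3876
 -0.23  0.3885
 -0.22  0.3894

σ√T = 0.31·√1 = 0.3100
d₁ = [ln(18/22) + (0.045 + ½·0.31²)·1] / (σ√T) = (-0.2007 + 0.0930) / 0.3100 = -0.3472 ≈ -0.35
√T = √1 = 1.0000
φ(d₁) = φ(-0.35) = 0.3752
vega = S·φ(d₁)·√T = 18·0.3752·1.0000 = 6.7536

6.75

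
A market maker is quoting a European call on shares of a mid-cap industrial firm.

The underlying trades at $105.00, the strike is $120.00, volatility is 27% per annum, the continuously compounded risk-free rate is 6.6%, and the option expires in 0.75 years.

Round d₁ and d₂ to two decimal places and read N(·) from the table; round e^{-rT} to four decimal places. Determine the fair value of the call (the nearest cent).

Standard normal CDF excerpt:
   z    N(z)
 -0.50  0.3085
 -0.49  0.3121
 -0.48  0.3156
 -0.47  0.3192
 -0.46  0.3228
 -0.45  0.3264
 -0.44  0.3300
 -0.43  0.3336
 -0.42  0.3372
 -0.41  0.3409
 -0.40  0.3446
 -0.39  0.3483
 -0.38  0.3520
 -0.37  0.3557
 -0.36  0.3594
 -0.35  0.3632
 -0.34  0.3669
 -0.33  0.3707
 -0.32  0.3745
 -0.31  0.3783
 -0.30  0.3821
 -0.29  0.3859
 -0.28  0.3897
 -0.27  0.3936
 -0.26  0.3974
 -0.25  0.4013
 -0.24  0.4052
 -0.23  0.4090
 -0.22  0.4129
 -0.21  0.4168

σ√T = 0.27 × 0.8660 = 0.2338
ln(S/K) + (r + σ²/2)T = ln(105/120) + (0.066 + 0.27²/2)·0.75 = -0.1335 + 0.0768 = -0.0567
d₁ = -0.0567 / 0.2338 = -0.2425 ⇒ -0.24
d₂ = d₁ − σ√T = -0.2425 − 0.2338 = -0.4763 ⇒ -0.48
exp(−rT) = exp(−0.066·0.75) = 0.9517
C = 105·N(-0.24) − 120·0.9517·N(-0.48) = 105·0.4052 − 120·0.9517·0.3156 = 42.5460 − 36.0428 = 6.5032

$6.50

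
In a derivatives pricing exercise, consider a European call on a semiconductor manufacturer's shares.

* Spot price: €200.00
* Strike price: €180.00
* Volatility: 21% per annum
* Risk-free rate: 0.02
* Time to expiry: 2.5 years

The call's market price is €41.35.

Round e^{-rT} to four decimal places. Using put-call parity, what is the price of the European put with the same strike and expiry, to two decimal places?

€12.57

e^(−rT) = e^(−0.02·2.5) = 0.9512
Put-call parity: C − P = S − K·e^(−rT) = 200 − 180·0.9512 = 200 − 171.2160 = 28.7840
P = C − (C − P) = 41.35 − (28.7840) = 12.5660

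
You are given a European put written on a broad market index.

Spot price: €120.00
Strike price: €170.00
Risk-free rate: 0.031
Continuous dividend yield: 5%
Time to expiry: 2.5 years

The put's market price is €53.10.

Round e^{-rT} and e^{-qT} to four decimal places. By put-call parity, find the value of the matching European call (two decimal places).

e^(−qT) = e^(−0.05·2.5) = 0.8825;  e^(−rT) = e^(−0.031·2.5) = 0.9254
Put-call parity: C − P = S·e^(−qT) − K·e^(−rT) = 120·0.8825 − 170·0.9254 = 105.9000 − 157.3180 = -51.4180
C = P + (C − P) = 53.10 + (-51.4180) = 1.6820

€1.68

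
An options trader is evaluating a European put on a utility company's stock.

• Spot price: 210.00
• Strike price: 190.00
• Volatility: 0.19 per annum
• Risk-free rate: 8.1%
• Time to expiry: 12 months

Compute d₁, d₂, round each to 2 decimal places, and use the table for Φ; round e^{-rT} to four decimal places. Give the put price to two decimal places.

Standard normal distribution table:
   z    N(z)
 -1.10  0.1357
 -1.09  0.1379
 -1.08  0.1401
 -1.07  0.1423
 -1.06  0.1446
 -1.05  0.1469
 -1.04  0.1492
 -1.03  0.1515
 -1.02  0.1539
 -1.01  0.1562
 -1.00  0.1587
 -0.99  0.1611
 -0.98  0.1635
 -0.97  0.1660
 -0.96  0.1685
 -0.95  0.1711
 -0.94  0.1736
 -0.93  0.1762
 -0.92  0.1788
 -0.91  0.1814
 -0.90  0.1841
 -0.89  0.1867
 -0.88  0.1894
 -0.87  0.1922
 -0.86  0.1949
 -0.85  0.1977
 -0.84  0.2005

3.30

T = 1;  σ√T = 0.1900
d₁ = [ln(210/190) + (0.081 + 0.19²/2)·1] / 0.1900 = [0.1001 + 0.0990] / 0.1900 = 1.0481 → 1.05
d₂ = d₁ − σ√T = 1.0481 − 0.1900 = 0.8581 → 0.86
exp(−rT) = exp(−0.081·1) = 0.9222
N(−d₂) = N(-0.86) = 0.1949;  N(−d₁) = N(-1.05) = 0.1469
P = 190·0.9222·0.1949 − 210·0.1469 = 34.1500 − 30.8490 = 3.3010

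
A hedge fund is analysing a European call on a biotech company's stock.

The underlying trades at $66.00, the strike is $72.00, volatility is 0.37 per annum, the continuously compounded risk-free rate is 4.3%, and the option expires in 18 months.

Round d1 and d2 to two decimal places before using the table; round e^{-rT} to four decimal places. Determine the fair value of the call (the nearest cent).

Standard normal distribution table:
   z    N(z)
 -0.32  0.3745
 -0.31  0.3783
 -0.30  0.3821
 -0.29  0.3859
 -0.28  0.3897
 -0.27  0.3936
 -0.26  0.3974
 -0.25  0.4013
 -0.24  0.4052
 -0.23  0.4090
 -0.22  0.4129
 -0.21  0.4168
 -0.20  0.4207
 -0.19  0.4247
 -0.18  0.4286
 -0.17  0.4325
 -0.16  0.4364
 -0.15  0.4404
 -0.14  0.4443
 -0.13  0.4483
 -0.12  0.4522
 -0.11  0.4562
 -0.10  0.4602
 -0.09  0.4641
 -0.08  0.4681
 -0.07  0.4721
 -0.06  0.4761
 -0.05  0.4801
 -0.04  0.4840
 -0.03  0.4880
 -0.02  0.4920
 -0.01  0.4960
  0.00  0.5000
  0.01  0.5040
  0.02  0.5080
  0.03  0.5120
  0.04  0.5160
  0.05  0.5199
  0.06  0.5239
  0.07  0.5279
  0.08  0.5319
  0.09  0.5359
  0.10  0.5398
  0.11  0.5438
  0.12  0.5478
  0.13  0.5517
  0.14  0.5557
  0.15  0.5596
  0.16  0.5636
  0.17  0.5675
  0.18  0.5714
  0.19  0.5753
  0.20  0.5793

σ√T = 0.37·√1.5 = 0.4532
d₁ = [ln(66/72) + (0.043 + 0.37²/2)·1.5] / 0.4532 = [-0.0870 + 0.1672] / 0.4532 = 0.1769 which rounds to 0.18
d₂ = d₁ − σ√T = 0.1769 − 0.4532 = -0.2763 which rounds to -0.28
exp(−rT) = exp(−0.043·1.5) = 0.9375
N(d₁) = N(0.18) = 0.5714;  N(d₂) = N(-0.28) = 0.3897
C = 66·0.5714 − 72·0.9375·0.3897 = 37.7124 − 26.3047 = 11.4077

$11.41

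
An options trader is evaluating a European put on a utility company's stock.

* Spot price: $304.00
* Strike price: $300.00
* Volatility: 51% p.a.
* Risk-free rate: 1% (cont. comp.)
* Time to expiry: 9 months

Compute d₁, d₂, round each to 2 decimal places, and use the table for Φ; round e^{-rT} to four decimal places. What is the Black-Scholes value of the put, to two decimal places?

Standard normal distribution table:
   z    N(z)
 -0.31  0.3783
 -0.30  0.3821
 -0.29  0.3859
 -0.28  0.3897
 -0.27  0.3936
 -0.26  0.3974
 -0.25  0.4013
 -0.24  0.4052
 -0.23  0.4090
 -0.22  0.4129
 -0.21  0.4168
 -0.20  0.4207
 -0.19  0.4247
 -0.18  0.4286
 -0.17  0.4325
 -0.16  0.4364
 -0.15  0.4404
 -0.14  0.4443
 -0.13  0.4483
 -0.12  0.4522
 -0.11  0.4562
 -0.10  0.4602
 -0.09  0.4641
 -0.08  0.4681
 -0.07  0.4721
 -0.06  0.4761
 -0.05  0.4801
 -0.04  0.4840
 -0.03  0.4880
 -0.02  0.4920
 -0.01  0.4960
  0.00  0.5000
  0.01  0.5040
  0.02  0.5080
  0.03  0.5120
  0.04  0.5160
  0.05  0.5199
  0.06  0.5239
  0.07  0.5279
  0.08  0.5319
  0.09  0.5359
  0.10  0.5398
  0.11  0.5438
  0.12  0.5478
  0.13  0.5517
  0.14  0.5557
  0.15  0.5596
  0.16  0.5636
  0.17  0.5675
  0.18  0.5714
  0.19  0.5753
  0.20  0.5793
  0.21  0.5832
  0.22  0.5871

$49.32

T = 0.75;  σ√T = 0.4417
ln(S/K) + (r + σ²/2)T = ln(304/300) + (0.01 + 0.51²/2)·0.75 = 0.0132 + 0.1050 = 0.1183
d₁ = 0.1183 / 0.4417 = 0.2678 which rounds to 0.27
d₂ = d₁ − σ√T = 0.2678 − 0.4417 = -0.1739 which rounds to -0.17
exp(−rT) = exp(−0.01·0.75) = 0.9925
N(−d₂) = N(0.17) = 0.5675;  N(−d₁) = N(-0.27) = 0.3936
P = 300·0.9925·0.5675 − 304·0.3936 = 168.9731 − 119.6544 = 49.3187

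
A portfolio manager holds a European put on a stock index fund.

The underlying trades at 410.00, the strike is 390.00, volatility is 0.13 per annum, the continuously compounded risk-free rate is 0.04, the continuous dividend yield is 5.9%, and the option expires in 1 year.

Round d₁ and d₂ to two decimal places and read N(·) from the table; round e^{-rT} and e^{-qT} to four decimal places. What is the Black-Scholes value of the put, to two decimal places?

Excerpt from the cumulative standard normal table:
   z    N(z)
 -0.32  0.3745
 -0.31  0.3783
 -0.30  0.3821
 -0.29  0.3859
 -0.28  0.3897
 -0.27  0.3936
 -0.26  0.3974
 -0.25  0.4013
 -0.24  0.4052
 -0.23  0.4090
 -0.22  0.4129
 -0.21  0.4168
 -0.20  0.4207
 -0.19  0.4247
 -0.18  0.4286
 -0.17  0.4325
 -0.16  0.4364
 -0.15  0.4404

14.38

σ√T = 0.13 × 1.0000 = 0.1300
d₁ = [ln(410/390) + (0.04 − 0.059 + 0.13²/2)·1] / 0.1300 = [0.0500 − 0.0105] / 0.1300 = 0.3035 which rounds to 0.30
d₂ = d₁ − σ√T = 0.3035 − 0.1300 = 0.1735 which rounds to 0.17
exp(−qT) = exp(−0.059·1) = 0.9427;  exp(−rT) = exp(−0.04·1) = 0.9608
N(−d₂) = N(-0.17) = 0.4325;  N(−d₁) = N(-0.30) = 0.3821
P = 390·0.9608·0.4325 − 410·0.9427·0.3821 = 162.0629 − 147.6843 = 14.3786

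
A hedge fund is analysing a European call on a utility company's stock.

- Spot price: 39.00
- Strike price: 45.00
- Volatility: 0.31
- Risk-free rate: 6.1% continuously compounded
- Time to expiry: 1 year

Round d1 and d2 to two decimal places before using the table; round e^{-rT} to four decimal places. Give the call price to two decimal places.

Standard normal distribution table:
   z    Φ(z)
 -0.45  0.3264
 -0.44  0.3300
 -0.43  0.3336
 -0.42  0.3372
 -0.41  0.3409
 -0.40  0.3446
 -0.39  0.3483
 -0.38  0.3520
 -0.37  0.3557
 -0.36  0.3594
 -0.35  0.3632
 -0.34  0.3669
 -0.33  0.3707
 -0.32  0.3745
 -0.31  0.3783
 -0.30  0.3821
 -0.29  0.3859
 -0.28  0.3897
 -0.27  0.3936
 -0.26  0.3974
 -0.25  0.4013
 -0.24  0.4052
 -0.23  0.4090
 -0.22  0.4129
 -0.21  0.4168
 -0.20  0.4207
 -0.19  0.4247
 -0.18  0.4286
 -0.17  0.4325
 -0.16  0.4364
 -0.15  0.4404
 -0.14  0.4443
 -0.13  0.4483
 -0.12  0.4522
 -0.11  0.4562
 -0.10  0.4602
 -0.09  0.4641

3.52

σ√T = 0.31·√1 = 0.3100
ln(S/K) + (r + σ²/2)T = ln(39/45) + (0.061 + 0.31²/2)·1 = -0.1431 + 0.1091 = -0.0341
d₁ = -0.0341 / 0.3100 = -0.1098 ≈ -0.11
d₂ = d₁ − σ√T = -0.1098 − 0.3100 = -0.4198 ≈ -0.42
exp(−rT) = exp(−0.061·1) = 0.9408
N(d₁) = N(-0.11) = 0.4562;  N(d₂) = N(-0.42) = 0.3372
C = 39·0.4562 − 45·0.9408·0.3372 = 17.7918 − 14.2757 = 3.5161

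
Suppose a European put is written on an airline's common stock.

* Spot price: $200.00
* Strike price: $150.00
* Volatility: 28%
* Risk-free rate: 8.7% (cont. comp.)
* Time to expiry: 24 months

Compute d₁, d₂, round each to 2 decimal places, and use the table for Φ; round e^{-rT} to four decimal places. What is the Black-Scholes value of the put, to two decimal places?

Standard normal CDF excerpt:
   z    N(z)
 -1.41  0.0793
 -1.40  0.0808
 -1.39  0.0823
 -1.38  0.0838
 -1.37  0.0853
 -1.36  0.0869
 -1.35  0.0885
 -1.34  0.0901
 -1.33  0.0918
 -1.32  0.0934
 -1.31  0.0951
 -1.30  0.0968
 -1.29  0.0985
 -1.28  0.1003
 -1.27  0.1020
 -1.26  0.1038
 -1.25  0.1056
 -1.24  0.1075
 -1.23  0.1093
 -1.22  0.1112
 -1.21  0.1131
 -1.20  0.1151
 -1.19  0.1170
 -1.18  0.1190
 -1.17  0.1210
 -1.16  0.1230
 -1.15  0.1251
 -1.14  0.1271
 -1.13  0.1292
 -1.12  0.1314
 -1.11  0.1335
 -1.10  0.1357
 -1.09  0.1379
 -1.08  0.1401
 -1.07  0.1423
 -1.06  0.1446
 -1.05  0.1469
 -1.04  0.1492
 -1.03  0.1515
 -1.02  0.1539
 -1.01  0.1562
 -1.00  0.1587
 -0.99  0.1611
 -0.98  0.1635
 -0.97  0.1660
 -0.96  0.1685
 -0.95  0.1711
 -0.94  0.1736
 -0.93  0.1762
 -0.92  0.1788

$3.54

σ√T = 0.28·√2 = 0.3960
d₁ = [ln(200/150) + (0.087 + ½·0.28²)·2] / (σ√T) = (0.2877 + 0.2524) / 0.3960 = 1.3639 ≈ 1.36
d₂ = 1.3639 − 0.3960 = 0.9679 ≈ 0.97
exp(−rT) = exp(−0.087·2) = 0.8403
N(−d₂) = N(-0.97) = 0.1660;  N(−d₁) = N(-1.36) = 0.0869
P = 150·0.8403·0.1660 − 200·0.0869 = 20.9235 − 17.3800 = 3.5435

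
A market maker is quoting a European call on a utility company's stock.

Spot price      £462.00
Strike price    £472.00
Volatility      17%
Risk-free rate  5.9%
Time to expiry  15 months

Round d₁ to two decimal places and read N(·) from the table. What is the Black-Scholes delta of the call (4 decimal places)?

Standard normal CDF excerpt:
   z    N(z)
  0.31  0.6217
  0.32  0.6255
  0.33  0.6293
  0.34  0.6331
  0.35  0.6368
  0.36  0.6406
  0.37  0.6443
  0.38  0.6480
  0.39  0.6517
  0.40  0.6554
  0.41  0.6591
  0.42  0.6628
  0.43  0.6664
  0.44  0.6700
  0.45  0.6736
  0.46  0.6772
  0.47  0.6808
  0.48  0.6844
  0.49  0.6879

σ√T = 0.17 × 1.1180 = 0.1901
d₁ = [ln(462/472) + (0.059 + 0.17²/2)·1.25] / 0.1901 = [-0.0214 + 0.0918] / 0.1901 = 0.3704 ≈ 0.37
N(d₁) = N(0.37) = 0.6443
Δ_call = N(d₁) = 0.6443

0.6443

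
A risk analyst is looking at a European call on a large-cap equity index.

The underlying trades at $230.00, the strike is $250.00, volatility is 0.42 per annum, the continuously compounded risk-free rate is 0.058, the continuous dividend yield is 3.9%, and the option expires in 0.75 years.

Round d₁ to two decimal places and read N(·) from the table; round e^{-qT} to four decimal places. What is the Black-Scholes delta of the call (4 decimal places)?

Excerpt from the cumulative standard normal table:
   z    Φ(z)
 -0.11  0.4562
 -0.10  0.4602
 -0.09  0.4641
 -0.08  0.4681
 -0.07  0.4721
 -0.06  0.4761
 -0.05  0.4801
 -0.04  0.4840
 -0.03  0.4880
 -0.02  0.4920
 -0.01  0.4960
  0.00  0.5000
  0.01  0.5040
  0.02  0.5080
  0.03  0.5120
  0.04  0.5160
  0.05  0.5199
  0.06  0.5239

T = 0.75;  σ√T = 0.3637
d₁ = [ln(230/250) + (0.058 − 0.039 + 0.42²/2)·0.75] / 0.3637 = [-0.0834 + 0.0804] / 0.3637 = -0.0082 ≈ -0.01
N(d₁) = N(-0.01) = 0.4960
Δ_call = e^(−qT)·N(d₁) = 0.9712·0.4960 = 0.4817

0.4817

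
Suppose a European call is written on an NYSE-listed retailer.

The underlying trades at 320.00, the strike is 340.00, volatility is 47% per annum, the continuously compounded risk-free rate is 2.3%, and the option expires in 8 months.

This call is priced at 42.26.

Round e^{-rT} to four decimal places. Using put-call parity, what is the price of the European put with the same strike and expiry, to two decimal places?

57.09

exp(−rT) = exp(−0.023·0.6667) = 0.9848
Put-call parity: C − P = S − K·e^(−rT) = 320 − 340·0.9848 = 320 − 334.8320 = -14.8320
P = C − (C − P) = 42.26 − (-14.8320) = 57.0920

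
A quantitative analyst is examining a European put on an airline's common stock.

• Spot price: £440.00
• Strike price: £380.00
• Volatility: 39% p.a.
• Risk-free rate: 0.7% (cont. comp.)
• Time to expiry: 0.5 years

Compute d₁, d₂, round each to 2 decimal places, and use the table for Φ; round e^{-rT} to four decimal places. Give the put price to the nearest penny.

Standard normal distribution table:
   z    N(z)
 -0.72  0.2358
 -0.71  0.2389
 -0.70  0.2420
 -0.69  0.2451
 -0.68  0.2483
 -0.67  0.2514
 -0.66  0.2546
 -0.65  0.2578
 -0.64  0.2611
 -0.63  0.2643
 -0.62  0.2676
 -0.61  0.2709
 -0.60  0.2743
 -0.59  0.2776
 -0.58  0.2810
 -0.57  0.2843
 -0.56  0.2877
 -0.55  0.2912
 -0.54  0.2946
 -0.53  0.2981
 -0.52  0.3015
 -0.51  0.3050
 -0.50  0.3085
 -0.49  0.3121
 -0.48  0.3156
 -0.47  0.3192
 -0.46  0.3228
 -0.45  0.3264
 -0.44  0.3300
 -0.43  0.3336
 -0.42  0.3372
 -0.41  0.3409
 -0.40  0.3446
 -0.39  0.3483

£19.84

σ√T = 0.39·√0.5 = 0.2758
ln(S/K) + (r + σ²/2)T = ln(440/380) + (0.007 + 0.39²/2)·0.5 = 0.1466 + 0.0415 = 0.1881
d₁ = 0.1881 / 0.2758 = 0.6822 ⇒ 0.68
d₂ = d₁ − σ√T = 0.6822 − 0.2758 = 0.4064 ⇒ 0.41
exp(−rT) = exp(−0.007·0.5) = 0.9965
N(−d₂) = N(-0.41) = 0.3409;  N(−d₁) = N(-0.68) = 0.2483
P = 380·0.9965·0.3409 − 440·0.2483 = 129.0886 − 109.2520 = 19.8366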